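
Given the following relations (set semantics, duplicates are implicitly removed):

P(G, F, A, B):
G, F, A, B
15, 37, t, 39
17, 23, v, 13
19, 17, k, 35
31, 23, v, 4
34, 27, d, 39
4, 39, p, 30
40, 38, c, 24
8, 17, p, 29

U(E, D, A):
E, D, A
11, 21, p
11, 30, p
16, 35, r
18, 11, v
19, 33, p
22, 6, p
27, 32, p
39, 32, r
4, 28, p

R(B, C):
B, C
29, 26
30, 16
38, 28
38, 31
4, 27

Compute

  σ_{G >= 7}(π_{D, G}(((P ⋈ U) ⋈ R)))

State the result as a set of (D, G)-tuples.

{(11, 31), (21, 8), (28, 8), (30, 8), (32, 8), (33, 8), (6, 8)}

P ⋈ U (natural join on A): {(17, 23, v, 13, 18, 11), (31, 23, v, 4, 18, 11), (4, 39, p, 30, 11, 21), (4, 39, p, 30, 11, 30), (4, 39, p, 30, 19, 33), (4, 39, p, 30, 22, 6), (4, 39, p, 30, 27, 32), (4, 39, p, 30, 4, 28), (8, 17, p, 29, 11, 21), (8, 17, p, 29, 11, 30), (8, 17, p, 29, 19, 33), (8, 17, p, 29, 22, 6), (8, 17, p, 29, 27, 32), (8, 17, p, 29, 4, 28)}
(P ⋈ U) ⋈ R (natural join on B): {(31, 23, v, 4, 18, 11, 27), (4, 39, p, 30, 11, 21, 16), (4, 39, p, 30, 11, 30, 16), (4, 39, p, 30, 19, 33, 16), (4, 39, p, 30, 22, 6, 16), (4, 39, p, 30, 27, 32, 16), (4, 39, p, 30, 4, 28, 16), (8, 17, p, 29, 11, 21, 26), (8, 17, p, 29, 11, 30, 26), (8, 17, p, 29, 19, 33, 26), (8, 17, p, 29, 22, 6, 26), (8, 17, p, 29, 27, 32, 26), (8, 17, p, 29, 4, 28, 26)}
π[D, G]: project onto (D, G) → {(11, 31), (21, 4), (21, 8), (28, 4), (28, 8), (30, 4), (30, 8), (32, 4), (32, 8), (33, 4), (33, 8), (6, 4), (6, 8)}
Selection G >= 7: {(11, 31), (21, 8), (28, 8), (30, 8), (32, 8), (33, 8), (6, 8)}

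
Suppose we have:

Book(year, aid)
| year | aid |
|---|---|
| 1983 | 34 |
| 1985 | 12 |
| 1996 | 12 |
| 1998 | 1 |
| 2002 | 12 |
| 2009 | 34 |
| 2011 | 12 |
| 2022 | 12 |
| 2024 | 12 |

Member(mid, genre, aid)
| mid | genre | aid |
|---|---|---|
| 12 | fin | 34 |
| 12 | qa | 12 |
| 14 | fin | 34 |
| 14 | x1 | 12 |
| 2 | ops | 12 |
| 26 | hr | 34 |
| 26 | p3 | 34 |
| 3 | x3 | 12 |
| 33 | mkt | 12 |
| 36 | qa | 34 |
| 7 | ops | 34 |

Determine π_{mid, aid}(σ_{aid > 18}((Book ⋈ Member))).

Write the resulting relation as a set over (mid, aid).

Natural join on aid: {(1983, 34, 12, fin), (1983, 34, 14, fin), (1983, 34, 26, hr), (1983, 34, 26, p3), (1983, 34, 36, qa), (1983, 34, 7, ops), (1985, 12, 12, qa), (1985, 12, 14, x1), (1985, 12, 2, ops), (1985, 12, 3, x3), (1985, 12, 33, mkt), (1996, 12, 12, qa), (1996, 12, 14, x1), (1996, 12, 2, ops), (1996, 12, 3, x3), (1996, 12, 33, mkt), (2002, 12, 12, qa), (2002, 12, 14, x1), (2002, 12, 2, ops), (2002, 12, 3, x3), (2002, 12, 33, mkt), (2009, 34, 12, fin), (2009, 34, 14, fin), (2009, 34, 26, hr), (2009, 34, 26, p3), (2009, 34, 36, qa), (2009, 34, 7, ops), (2011, 12, 12, qa), (2011, 12, 14, x1), (2011, 12, 2, ops), (2011, 12, 3, x3), (2011, 12, 33, mkt), (2022, 12, 12, qa), (2022, 12, 14, x1), (2022, 12, 2, ops), (2022, 12, 3, x3), (2022, 12, 33, mkt), (2024, 12, 12, qa), (2024, 12, 14, x1), (2024, 12, 2, ops), (2024, 12, 3, x3), (2024, 12, 33, mkt)}
σ[aid > 18]: keep tuples satisfying aid > 18 → {(1983, 34, 12, fin), (1983, 34, 14, fin), (1983, 34, 26, hr), (1983, 34, 26, p3), (1983, 34, 36, qa), (1983, 34, 7, ops), (2009, 34, 12, fin), (2009, 34, 14, fin), (2009, 34, 26, hr), (2009, 34, 26, p3), (2009, 34, 36, qa), (2009, 34, 7, ops)}
π_{mid, aid} gives {(12, 34), (14, 34), (26, 34), (36, 34), (7, 34)} (7 duplicate(s) eliminated).

{(12, 34), (14, 34), (26, 34), (36, 34), (7, 34)}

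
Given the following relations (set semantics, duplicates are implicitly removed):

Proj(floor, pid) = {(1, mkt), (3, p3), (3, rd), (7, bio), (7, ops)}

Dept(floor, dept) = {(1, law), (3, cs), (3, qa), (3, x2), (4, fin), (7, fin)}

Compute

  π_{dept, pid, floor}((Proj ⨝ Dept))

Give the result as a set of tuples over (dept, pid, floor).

Proj ⋈ Dept (natural join on floor): {(1, mkt, law), (3, p3, cs), (3, p3, qa), (3, p3, x2), (3, rd, cs), (3, rd, qa), (3, rd, x2), (7, bio, fin), (7, ops, fin)}
Projecting to dept, pid, floor: {(cs, p3, 3), (cs, rd, 3), (fin, bio, 7), (fin, ops, 7), (law, mkt, 1), (qa, p3, 3), (qa, rd, 3), (x2, p3, 3), (x2, rd, 3)}

{(cs, p3, 3), (cs, rd, 3), (fin, bio, 7), (fin, ops, 7), (law, mkt, 1), (qa, p3, 3), (qa, rd, 3), (x2, p3, 3), (x2, rd, 3)}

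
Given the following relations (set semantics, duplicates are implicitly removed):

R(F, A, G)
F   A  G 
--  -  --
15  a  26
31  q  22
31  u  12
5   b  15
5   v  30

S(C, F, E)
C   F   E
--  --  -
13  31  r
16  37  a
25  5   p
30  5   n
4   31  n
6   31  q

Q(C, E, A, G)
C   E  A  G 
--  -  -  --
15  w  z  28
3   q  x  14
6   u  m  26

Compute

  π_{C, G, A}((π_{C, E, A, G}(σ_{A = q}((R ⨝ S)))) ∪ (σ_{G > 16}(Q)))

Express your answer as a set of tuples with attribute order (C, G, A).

{(13, 22, q), (15, 28, z), (4, 22, q), (6, 22, q), (6, 26, m)}

Natural join on F: {(31, q, 22, 13, r), (31, q, 22, 4, n), (31, q, 22, 6, q), (31, u, 12, 13, r), (31, u, 12, 4, n), (31, u, 12, 6, q), (5, b, 15, 25, p), (5, b, 15, 30, n), (5, v, 30, 25, p), (5, v, 30, 30, n)}
Apply σ_{A = q}; surviving tuples: {(31, q, 22, 13, r), (31, q, 22, 4, n), (31, q, 22, 6, q)}
Projecting to C, E, A, G: {(13, r, q, 22), (4, n, q, 22), (6, q, q, 22)}
Apply σ_{G > 16}; surviving tuples: {(15, w, z, 28), (6, u, m, 26)}
Set union of the two operands is {(13, r, q, 22), (15, w, z, 28), (4, n, q, 22), (6, q, q, 22), (6, u, m, 26)}.
Projecting to C, G, A: {(13, 22, q), (15, 28, z), (4, 22, q), (6, 22, q), (6, 26, m)}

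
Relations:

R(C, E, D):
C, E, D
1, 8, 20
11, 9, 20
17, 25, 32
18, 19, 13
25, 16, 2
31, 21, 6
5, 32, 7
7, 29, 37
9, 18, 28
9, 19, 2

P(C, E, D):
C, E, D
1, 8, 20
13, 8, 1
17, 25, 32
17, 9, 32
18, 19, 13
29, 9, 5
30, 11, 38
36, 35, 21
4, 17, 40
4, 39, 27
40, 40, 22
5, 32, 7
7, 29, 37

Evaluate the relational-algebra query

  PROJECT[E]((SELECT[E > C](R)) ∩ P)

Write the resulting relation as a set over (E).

{19, 25, 29, 32, 8}

Filtering on E > C leaves {(1, 8, 20), (17, 25, 32), (18, 19, 13), (5, 32, 7), (7, 29, 37), (9, 18, 28), (9, 19, 2)}.
Intersection: {(1, 8, 20), (17, 25, 32), (18, 19, 13), (5, 32, 7), (7, 29, 37), (9, 18, 28), (9, 19, 2)} with {(1, 8, 20), (13, 8, 1), (17, 25, 32), (17, 9, 32), (18, 19, 13), (29, 9, 5), (30, 11, 38), (36, 35, 21), (4, 17, 40), (4, 39, 27), (40, 40, 22), (5, 32, 7), (7, 29, 37)} → {(1, 8, 20), (17, 25, 32), (18, 19, 13), (5, 32, 7), (7, 29, 37)}
π[E]: project onto (E) → {19, 25, 29, 32, 8}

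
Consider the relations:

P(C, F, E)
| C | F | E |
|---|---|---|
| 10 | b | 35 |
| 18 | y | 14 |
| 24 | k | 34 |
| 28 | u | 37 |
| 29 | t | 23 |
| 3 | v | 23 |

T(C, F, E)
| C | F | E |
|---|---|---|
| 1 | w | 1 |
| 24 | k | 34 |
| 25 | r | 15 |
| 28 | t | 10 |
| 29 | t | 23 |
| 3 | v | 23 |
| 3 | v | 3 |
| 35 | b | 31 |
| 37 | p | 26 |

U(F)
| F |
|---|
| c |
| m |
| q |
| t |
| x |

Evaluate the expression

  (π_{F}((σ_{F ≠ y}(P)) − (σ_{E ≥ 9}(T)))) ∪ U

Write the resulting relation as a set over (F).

{b, c, m, q, t, u, x}

σ[F ≠ y]: keep tuples satisfying F ≠ y → {(10, b, 35), (24, k, 34), (28, u, 37), (29, t, 23), (3, v, 23)}
σ[E ≥ 9]: keep tuples satisfying E ≥ 9 → {(24, k, 34), (25, r, 15), (28, t, 10), (29, t, 23), (3, v, 23), (35, b, 31), (37, p, 26)}
Set difference of the two operands is {(10, b, 35), (28, u, 37)}.
Keep only column(s) F: {b, u}
Set union of the two operands is {b, c, m, q, t, u, x}.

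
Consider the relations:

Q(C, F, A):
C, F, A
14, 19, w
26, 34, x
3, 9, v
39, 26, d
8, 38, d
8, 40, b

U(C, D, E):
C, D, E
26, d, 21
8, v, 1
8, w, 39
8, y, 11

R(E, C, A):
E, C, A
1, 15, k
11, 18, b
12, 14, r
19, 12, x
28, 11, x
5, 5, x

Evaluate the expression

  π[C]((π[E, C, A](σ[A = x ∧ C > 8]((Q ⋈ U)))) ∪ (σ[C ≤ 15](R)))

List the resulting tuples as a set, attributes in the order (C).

{11, 12, 14, 15, 26, 5}

Natural join on C: {(26, 34, x, d, 21), (8, 38, d, v, 1), (8, 38, d, w, 39), (8, 38, d, y, 11), (8, 40, b, v, 1), (8, 40, b, w, 39), (8, 40, b, y, 11)}
Apply σ_{A = x ∧ C > 8}; surviving tuples: {(26, 34, x, d, 21)}
π[E, C, A]: project onto (E, C, A) → {(21, 26, x)}
Apply σ_{C ≤ 15}; surviving tuples: {(1, 15, k), (12, 14, r), (19, 12, x), (28, 11, x), (5, 5, x)}
Union: {(21, 26, x)} with {(1, 15, k), (12, 14, r), (19, 12, x), (28, 11, x), (5, 5, x)} → {(1, 15, k), (12, 14, r), (19, 12, x), (21, 26, x), (28, 11, x), (5, 5, x)}
π[C]: project onto (C) → {11, 12, 14, 15, 26, 5}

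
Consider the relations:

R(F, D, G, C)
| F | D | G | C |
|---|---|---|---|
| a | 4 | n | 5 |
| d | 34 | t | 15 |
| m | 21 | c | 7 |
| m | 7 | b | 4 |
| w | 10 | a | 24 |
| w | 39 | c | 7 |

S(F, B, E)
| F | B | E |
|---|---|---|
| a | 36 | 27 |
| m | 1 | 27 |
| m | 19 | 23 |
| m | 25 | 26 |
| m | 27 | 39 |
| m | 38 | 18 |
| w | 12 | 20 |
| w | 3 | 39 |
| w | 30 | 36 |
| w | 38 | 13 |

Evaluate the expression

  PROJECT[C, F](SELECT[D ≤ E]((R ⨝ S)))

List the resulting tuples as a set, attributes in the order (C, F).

{(24, w), (4, m), (5, a), (7, m), (7, w)}

R ⋈ S (natural join on F): {(a, 4, n, 5, 36, 27), (m, 21, c, 7, 1, 27), (m, 21, c, 7, 19, 23), (m, 21, c, 7, 25, 26), (m, 21, c, 7, 27, 39), (m, 21, c, 7, 38, 18), (m, 7, b, 4, 1, 27), (m, 7, b, 4, 19, 23), (m, 7, b, 4, 25, 26), (m, 7, b, 4, 27, 39), (m, 7, b, 4, 38, 18), (w, 10, a, 24, 12, 20), (w, 10, a, 24, 3, 39), (w, 10, a, 24, 30, 36), (w, 10, a, 24, 38, 13), (w, 39, c, 7, 12, 20), (w, 39, c, 7, 3, 39), (w, 39, c, 7, 30, 36), (w, 39, c, 7, 38, 13)}
Selection D ≤ E: {(a, 4, n, 5, 36, 27), (m, 21, c, 7, 1, 27), (m, 21, c, 7, 19, 23), (m, 21, c, 7, 25, 26), (m, 21, c, 7, 27, 39), (m, 7, b, 4, 1, 27), (m, 7, b, 4, 19, 23), (m, 7, b, 4, 25, 26), (m, 7, b, 4, 27, 39), (m, 7, b, 4, 38, 18), (w, 10, a, 24, 12, 20), (w, 10, a, 24, 3, 39), (w, 10, a, 24, 30, 36), (w, 10, a, 24, 38, 13), (w, 39, c, 7, 3, 39)}
Projecting to C, F (10 duplicate(s) eliminated): {(24, w), (4, m), (5, a), (7, m), (7, w)}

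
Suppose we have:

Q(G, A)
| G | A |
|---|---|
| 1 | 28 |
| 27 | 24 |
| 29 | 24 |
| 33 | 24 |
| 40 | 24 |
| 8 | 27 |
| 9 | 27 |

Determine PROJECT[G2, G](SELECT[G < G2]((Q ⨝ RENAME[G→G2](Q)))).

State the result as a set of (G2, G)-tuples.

{(29, 27), (33, 27), (33, 29), (40, 27), (40, 29), (40, 33), (9, 8)}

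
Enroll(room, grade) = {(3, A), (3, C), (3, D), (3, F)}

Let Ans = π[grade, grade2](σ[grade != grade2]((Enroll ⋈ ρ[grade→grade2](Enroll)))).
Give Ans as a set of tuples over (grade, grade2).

ρ[grade→grade2]: schema becomes (room, grade2); tuples unchanged.
Enroll ⋈ ρ[grade→grade2](Enroll) (natural join on room): {(3, A, A), (3, A, C), (3, A, D), (3, A, F), (3, C, A), (3, C, C), (3, C, D), (3, C, F), (3, D, A), (3, D, C), (3, D, D), (3, D, F), (3, F, A), (3, F, C), (3, F, D), (3, F, F)}
Selection grade != grade2: {(3, A, C), (3, A, D), (3, A, F), (3, C, A), (3, C, D), (3, C, F), (3, D, A), (3, D, C), (3, D, F), (3, F, A), (3, F, C), (3, F, D)}
Keep only column(s) grade, grade2: {(A, C), (A, D), (A, F), (C, A), (C, D), (C, F), (D, A), (D, C), (D, F), (F, A), (F, C), (F, D)}

{(A, C), (A, D), (A, F), (C, A), (C, D), (C, F), (D, A), (D, C), (D, F), (F, A), (F, C), (F, D)}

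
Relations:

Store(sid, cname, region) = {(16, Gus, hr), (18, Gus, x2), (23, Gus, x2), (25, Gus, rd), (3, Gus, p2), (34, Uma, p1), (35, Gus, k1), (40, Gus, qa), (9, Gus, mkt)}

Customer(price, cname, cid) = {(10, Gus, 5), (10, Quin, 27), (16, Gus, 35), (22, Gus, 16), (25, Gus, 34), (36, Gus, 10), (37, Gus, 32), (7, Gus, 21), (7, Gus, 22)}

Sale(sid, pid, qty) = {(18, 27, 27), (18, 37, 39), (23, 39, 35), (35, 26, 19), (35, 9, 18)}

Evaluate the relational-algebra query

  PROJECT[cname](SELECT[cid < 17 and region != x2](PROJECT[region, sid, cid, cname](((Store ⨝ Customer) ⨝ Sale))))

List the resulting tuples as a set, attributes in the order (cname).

Natural join on cname: {(16, Gus, hr, 10, 5), (16, Gus, hr, 16, 35), (16, Gus, hr, 22, 16), (16, Gus, hr, 25, 34), (16, Gus, hr, 36, 10), (16, Gus, hr, 37, 32), (16, Gus, hr, 7, 21), (16, Gus, hr, 7, 22), (18, Gus, x2, 10, 5), (18, Gus, x2, 16, 35), (18, Gus, x2, 22, 16), (18, Gus, x2, 25, 34), (18, Gus, x2, 36, 10), (18, Gus, x2, 37, 32), (18, Gus, x2, 7, 21), (18, Gus, x2, 7, 22), (23, Gus, x2, 10, 5), (23, Gus, x2, 16, 35), (23, Gus, x2, 22, 16), (23, Gus, x2, 25, 34), (23, Gus, x2, 36, 10), (23, Gus, x2, 37, 32), (23, Gus, x2, 7, 21), (23, Gus, x2, 7, 22), (25, Gus, rd, 10, 5), (25, Gus, rd, 16, 35), (25, Gus, rd, 22, 16), (25, Gus, rd, 25, 34), (25, Gus, rd, 36, 10), (25, Gus, rd, 37, 32), (25, Gus, rd, 7, 21), (25, Gus, rd, 7, 22), (3, Gus, p2, 10, 5), (3, Gus, p2, 16, 35), (3, Gus, p2, 22, 16), (3, Gus, p2, 25, 34), (3, Gus, p2, 36, 10), (3, Gus, p2, 37, 32), (3, Gus, p2, 7, 21), (3, Gus, p2, 7, 22), (35, Gus, k1, 10, 5), (35, Gus, k1, 16, 35), (35, Gus, k1, 22, 16), (35, Gus, k1, 25, 34), (35, Gus, k1, 36, 10), (35, Gus, k1, 37, 32), (35, Gus, k1, 7, 21), (35, Gus, k1, 7, 22), (40, Gus, qa, 10, 5), (40, Gus, qa, 16, 35), (40, Gus, qa, 22, 16), (40, Gus, qa, 25, 34), (40, Gus, qa, 36, 10), (40, Gus, qa, 37, 32), (40, Gus, qa, 7, 21), (40, Gus, qa, 7, 22), (9, Gus, mkt, 10, 5), (9, Gus, mkt, 16, 35), (9, Gus, mkt, 22, 16), (9, Gus, mkt, 25, 34), (9, Gus, mkt, 36, 10), (9, Gus, mkt, 37, 32), (9, Gus, mkt, 7, 21), (9, Gus, mkt, 7, 22)}
Natural join on sid: {(18, Gus, x2, 10, 5, 27, 27), (18, Gus, x2, 10, 5, 37, 39), (18, Gus, x2, 16, 35, 27, 27), (18, Gus, x2, 16, 35, 37, 39), (18, Gus, x2, 22, 16, 27, 27), (18, Gus, x2, 22, 16, 37, 39), (18, Gus, x2, 25, 34, 27, 27), (18, Gus, x2, 25, 34, 37, 39), (18, Gus, x2, 36, 10, 27, 27), (18, Gus, x2, 36, 10, 37, 39), (18, Gus, x2, 37, 32, 27, 27), (18, Gus, x2, 37, 32, 37, 39), (18, Gus, x2, 7, 21, 27, 27), (18, Gus, x2, 7, 21, 37, 39), (18, Gus, x2, 7, 22, 27, 27), (18, Gus, x2, 7, 22, 37, 39), (23, Gus, x2, 10, 5, 39, 35), (23, Gus, x2, 16, 35, 39, 35), (23, Gus, x2, 22, 16, 39, 35), (23, Gus, x2, 25, 34, 39, 35), (23, Gus, x2, 36, 10, 39, 35), (23, Gus, x2, 37, 32, 39, 35), (23, Gus, x2, 7, 21, 39, 35), (23, Gus, x2, 7, 22, 39, 35), (35, Gus, k1, 10, 5, 26, 19), (35, Gus, k1, 10, 5, 9, 18), (35, Gus, k1, 16, 35, 26, 19), (35, Gus, k1, 16, 35, 9, 18), (35, Gus, k1, 22, 16, 26, 19), (35, Gus, k1, 22, 16, 9, 18), (35, Gus, k1, 25, 34, 26, 19), (35, Gus, k1, 25, 34, 9, 18), (35, Gus, k1, 36, 10, 26, 19), (35, Gus, k1, 36, 10, 9, 18), (35, Gus, k1, 37, 32, 26, 19), (35, Gus, k1, 37, 32, 9, 18), (35, Gus, k1, 7, 21, 26, 19), (35, Gus, k1, 7, 21, 9, 18), (35, Gus, k1, 7, 22, 26, 19), (35, Gus, k1, 7, 22, 9, 18)}
Keep only column(s) region, sid, cid, cname (16 duplicate(s) eliminated): {(k1, 35, 10, Gus), (k1, 35, 16, Gus), (k1, 35, 21, Gus), (k1, 35, 22, Gus), (k1, 35, 32, Gus), (k1, 35, 34, Gus), (k1, 35, 35, Gus), (k1, 35, 5, Gus), (x2, 18, 10, Gus), (x2, 18, 16, Gus), (x2, 18, 21, Gus), (x2, 18, 22, Gus), (x2, 18, 32, Gus), (x2, 18, 34, Gus), (x2, 18, 35, Gus), (x2, 18, 5, Gus), (x2, 23, 10, Gus), (x2, 23, 16, Gus), (x2, 23, 21, Gus), (x2, 23, 22, Gus), (x2, 23, 32, Gus), (x2, 23, 34, Gus), (x2, 23, 35, Gus), (x2, 23, 5, Gus)}
Selection cid < 17 and region != x2: {(k1, 35, 10, Gus), (k1, 35, 16, Gus), (k1, 35, 5, Gus)}
Keep only column(s) cname (2 duplicate(s) eliminated): {Gus}

{Gus}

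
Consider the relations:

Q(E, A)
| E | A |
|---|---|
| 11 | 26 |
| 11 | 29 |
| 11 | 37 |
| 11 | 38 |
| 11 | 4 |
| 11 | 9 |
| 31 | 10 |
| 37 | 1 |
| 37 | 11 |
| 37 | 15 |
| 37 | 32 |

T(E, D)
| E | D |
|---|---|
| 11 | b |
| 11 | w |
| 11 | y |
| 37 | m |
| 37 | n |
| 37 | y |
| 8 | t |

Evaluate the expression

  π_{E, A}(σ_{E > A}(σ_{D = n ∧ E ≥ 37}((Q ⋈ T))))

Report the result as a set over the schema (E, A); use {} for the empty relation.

{(37, 1), (37, 11), (37, 15), (37, 32)}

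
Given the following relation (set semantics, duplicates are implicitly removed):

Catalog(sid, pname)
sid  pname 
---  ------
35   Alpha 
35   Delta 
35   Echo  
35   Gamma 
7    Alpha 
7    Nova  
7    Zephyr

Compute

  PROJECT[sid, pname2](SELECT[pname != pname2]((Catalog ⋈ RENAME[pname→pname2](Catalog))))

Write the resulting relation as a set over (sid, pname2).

ρ[pname→pname2]: schema becomes (sid, pname2); tuples unchanged.
Natural join on sid: {(35, Alpha, Alpha), (35, Alpha, Delta), (35, Alpha, Echo), (35, Alpha, Gamma), (35, Delta, Alpha), (35, Delta, Delta), (35, Delta, Echo), (35, Delta, Gamma), (35, Echo, Alpha), (35, Echo, Delta), (35, Echo, Echo), (35, Echo, Gamma), (35, Gamma, Alpha), (35, Gamma, Delta), (35, Gamma, Echo), (35, Gamma, Gamma), (7, Alpha, Alpha), (7, Alpha, Nova), (7, Alpha, Zephyr), (7, Nova, Alpha), (7, Nova, Nova), (7, Nova, Zephyr), (7, Zephyr, Alpha), (7, Zephyr, Nova), (7, Zephyr, Zephyr)}
Filtering on pname != pname2 leaves {(35, Alpha, Delta), (35, Alpha, Echo), (35, Alpha, Gamma), (35, Delta, Alpha), (35, Delta, Echo), (35, Delta, Gamma), (35, Echo, Alpha), (35, Echo, Delta), (35, Echo, Gamma), (35, Gamma, Alpha), (35, Gamma, Delta), (35, Gamma, Echo), (7, Alpha, Nova), (7, Alpha, Zephyr), (7, Nova, Alpha), (7, Nova, Zephyr), (7, Zephyr, Alpha), (7, Zephyr, Nova)}.
π_{sid, pname2} gives {(35, Alpha), (35, Delta), (35, Echo), (35, Gamma), (7, Alpha), (7, Nova), (7, Zephyr)} (11 duplicate(s) eliminated).

{(35, Alpha), (35, Delta), (35, Echo), (35, Gamma), (7, Alpha), (7, Nova), (7, Zephyr)}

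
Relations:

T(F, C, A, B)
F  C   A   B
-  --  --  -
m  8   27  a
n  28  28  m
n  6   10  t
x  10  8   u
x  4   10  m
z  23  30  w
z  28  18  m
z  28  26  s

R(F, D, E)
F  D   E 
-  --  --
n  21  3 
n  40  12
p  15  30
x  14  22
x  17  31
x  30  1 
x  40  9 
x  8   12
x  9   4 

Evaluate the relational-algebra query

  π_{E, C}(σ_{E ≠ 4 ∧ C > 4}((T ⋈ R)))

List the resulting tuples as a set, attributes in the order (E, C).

{(1, 10), (12, 10), (12, 28), (12, 6), (22, 10), (3, 28), (3, 6), (31, 10), (9, 10)}

Joining T and R on F yields {(n, 28, 28, m, 21, 3), (n, 28, 28, m, 40, 12), (n, 6, 10, t, 21, 3), (n, 6, 10, t, 40, 12), (x, 10, 8, u, 14, 22), (x, 10, 8, u, 17, 31), (x, 10, 8, u, 30, 1), (x, 10, 8, u, 40, 9), (x, 10, 8, u, 8, 12), (x, 10, 8, u, 9, 4), (x, 4, 10, m, 14, 22), (x, 4, 10, m, 17, 31), (x, 4, 10, m, 30, 1), (x, 4, 10, m, 40, 9), (x, 4, 10, m, 8, 12), (x, 4, 10, m, 9, 4)}.
Selection E ≠ 4 ∧ C > 4: {(n, 28, 28, m, 21, 3), (n, 28, 28, m, 40, 12), (n, 6, 10, t, 21, 3), (n, 6, 10, t, 40, 12), (x, 10, 8, u, 14, 22), (x, 10, 8, u, 17, 31), (x, 10, 8, u, 30, 1), (x, 10, 8, u, 40, 9), (x, 10, 8, u, 8, 12)}
Projecting to E, C: {(1, 10), (12, 10), (12, 28), (12, 6), (22, 10), (3, 28), (3, 6), (31, 10), (9, 10)}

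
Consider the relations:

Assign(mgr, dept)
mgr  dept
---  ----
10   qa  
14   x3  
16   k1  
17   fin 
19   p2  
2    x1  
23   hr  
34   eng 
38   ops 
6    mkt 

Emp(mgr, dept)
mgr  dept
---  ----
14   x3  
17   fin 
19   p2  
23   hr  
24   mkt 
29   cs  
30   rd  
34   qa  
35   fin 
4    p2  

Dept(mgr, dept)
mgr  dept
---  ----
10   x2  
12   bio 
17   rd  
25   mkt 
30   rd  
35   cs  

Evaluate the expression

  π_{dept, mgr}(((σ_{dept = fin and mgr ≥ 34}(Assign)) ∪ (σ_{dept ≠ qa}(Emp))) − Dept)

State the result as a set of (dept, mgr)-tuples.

Selection dept = fin and mgr ≥ 34: {}
Selection dept ≠ qa: {(14, x3), (17, fin), (19, p2), (23, hr), (24, mkt), (29, cs), (30, rd), (35, fin), (4, p2)}
Set union of the two operands is {(14, x3), (17, fin), (19, p2), (23, hr), (24, mkt), (29, cs), (30, rd), (35, fin), (4, p2)}.
Set difference of the two operands is {(14, x3), (17, fin), (19, p2), (23, hr), (24, mkt), (29, cs), (35, fin), (4, p2)}.
π[dept, mgr]: project onto (dept, mgr) → {(cs, 29), (fin, 17), (fin, 35), (hr, 23), (mkt, 24), (p2, 19), (p2, 4), (x3, 14)}

{(cs, 29), (fin, 17), (fin, 35), (hr, 23), (mkt, 24), (p2, 19), (p2, 4), (x3, 14)}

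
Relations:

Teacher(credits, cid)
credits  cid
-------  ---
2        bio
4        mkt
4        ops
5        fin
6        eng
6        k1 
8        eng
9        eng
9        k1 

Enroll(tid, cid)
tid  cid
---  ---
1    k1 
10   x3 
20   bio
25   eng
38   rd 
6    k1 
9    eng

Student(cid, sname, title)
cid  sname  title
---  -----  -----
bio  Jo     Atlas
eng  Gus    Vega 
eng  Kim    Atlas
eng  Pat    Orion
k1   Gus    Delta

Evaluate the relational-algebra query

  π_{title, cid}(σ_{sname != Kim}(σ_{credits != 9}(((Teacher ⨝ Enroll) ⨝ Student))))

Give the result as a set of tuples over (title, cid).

{(Atlas, bio), (Delta, k1), (Orion, eng), (Vega, eng)}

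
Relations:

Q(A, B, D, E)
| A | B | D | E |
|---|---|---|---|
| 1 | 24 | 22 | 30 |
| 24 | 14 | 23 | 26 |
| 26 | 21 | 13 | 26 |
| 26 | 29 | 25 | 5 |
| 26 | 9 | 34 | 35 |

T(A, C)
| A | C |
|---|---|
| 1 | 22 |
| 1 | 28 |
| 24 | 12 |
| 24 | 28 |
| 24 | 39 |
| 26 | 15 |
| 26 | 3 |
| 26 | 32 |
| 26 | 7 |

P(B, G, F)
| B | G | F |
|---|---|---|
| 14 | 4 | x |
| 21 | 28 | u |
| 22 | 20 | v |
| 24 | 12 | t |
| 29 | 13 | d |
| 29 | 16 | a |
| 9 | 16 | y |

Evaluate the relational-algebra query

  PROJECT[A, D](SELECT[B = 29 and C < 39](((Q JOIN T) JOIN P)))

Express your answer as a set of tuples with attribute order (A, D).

Joining Q and T on A yields {(1, 24, 22, 30, 22), (1, 24, 22, 30, 28), (24, 14, 23, 26, 12), (24, 14, 23, 26, 28), (24, 14, 23, 26, 39), (26, 21, 13, 26, 15), (26, 21, 13, 26, 3), (26, 21, 13, 26, 32), (26, 21, 13, 26, 7), (26, 29, 25, 5, 15), (26, 29, 25, 5, 3), (26, 29, 25, 5, 32), (26, 29, 25, 5, 7), (26, 9, 34, 35, 15), (26, 9, 34, 35, 3), (26, 9, 34, 35, 32), (26, 9, 34, 35, 7)}.
Joining (Q JOIN T) and P on B yields {(1, 24, 22, 30, 22, 12, t), (1, 24, 22, 30, 28, 12, t), (24, 14, 23, 26, 12, 4, x), (24, 14, 23, 26, 28, 4, x), (24, 14, 23, 26, 39, 4, x), (26, 21, 13, 26, 15, 28, u), (26, 21, 13, 26, 3, 28, u), (26, 21, 13, 26, 32, 28, u), (26, 21, 13, 26, 7, 28, u), (26, 29, 25, 5, 15, 13, d), (26, 29, 25, 5, 15, 16, a), (26, 29, 25, 5, 3, 13, d), (26, 29, 25, 5, 3, 16, a), (26, 29, 25, 5, 32, 13, d), (26, 29, 25, 5, 32, 16, a), (26, 29, 25, 5, 7, 13, d), (26, 29, 25, 5, 7, 16, a), (26, 9, 34, 35, 15, 16, y), (26, 9, 34, 35, 3, 16, y), (26, 9, 34, 35, 32, 16, y), (26, 9, 34, 35, 7, 16, y)}.
Selection B = 29 and C < 39: {(26, 29, 25, 5, 15, 13, d), (26, 29, 25, 5, 15, 16, a), (26, 29, 25, 5, 3, 13, d), (26, 29, 25, 5, 3, 16, a), (26, 29, 25, 5, 32, 13, d), (26, 29, 25, 5, 32, 16, a), (26, 29, 25, 5, 7, 13, d), (26, 29, 25, 5, 7, 16, a)}
π[A, D]: project onto (A, D) (7 duplicate(s) eliminated) → {(26, 25)}

{(26, 25)}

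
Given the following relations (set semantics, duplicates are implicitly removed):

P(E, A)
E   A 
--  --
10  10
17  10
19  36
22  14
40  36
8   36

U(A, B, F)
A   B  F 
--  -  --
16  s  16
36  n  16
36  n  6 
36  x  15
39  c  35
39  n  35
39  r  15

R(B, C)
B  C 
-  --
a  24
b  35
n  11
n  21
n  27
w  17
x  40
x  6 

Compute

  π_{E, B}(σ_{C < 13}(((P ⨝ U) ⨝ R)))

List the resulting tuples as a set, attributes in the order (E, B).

{(19, n), (19, x), (40, n), (40, x), (8, n), (8, x)}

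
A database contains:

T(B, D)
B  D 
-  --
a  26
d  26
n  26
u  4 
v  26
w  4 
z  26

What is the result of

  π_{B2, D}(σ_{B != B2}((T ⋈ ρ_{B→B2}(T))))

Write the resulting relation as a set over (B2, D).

{(a, 26), (d, 26), (n, 26), (u, 4), (v, 26), (w, 4), (z, 26)}

ρ[B→B2]: schema becomes (B2, D); tuples unchanged.
Joining T and ρ_{B→B2}(T) on D yields {(a, 26, a), (a, 26, d), (a, 26, n), (a, 26, v), (a, 26, z), (d, 26, a), (d, 26, d), (d, 26, n), (d, 26, v), (d, 26, z), (n, 26, a), (n, 26, d), (n, 26, n), (n, 26, v), (n, 26, z), (u, 4, u), (u, 4, w), (v, 26, a), (v, 26, d), (v, 26, n), (v, 26, v), (v, 26, z), (w, 4, u), (w, 4, w), (z, 26, a), (z, 26, d), (z, 26, n), (z, 26, v), (z, 26, z)}.
Filtering on B != B2 leaves {(a, 26, d), (a, 26, n), (a, 26, v), (a, 26, z), (d, 26, a), (d, 26, n), (d, 26, v), (d, 26, z), (n, 26, a), (n, 26, d), (n, 26, v), (n, 26, z), (u, 4, w), (v, 26, a), (v, 26, d), (v, 26, n), (v, 26, z), (w, 4, u), (z, 26, a), (z, 26, d), (z, 26, n), (z, 26, v)}.
π[B2, D]: project onto (B2, D) (15 duplicate(s) eliminated) → {(a, 26), (d, 26), (n, 26), (u, 4), (v, 26), (w, 4), (z, 26)}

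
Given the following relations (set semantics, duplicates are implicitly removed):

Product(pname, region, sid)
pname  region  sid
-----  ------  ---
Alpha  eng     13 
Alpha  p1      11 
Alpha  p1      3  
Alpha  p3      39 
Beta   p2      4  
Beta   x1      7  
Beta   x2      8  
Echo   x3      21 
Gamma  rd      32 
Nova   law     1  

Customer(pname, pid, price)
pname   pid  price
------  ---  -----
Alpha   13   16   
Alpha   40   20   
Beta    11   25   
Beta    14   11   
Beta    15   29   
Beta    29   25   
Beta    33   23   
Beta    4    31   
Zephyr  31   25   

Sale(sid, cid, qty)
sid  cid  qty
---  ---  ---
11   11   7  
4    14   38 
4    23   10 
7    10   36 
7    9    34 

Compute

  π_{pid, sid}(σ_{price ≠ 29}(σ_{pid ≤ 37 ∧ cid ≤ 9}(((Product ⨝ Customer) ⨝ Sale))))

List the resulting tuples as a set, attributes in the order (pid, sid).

Natural join on pname: {(Alpha, eng, 13, 13, 16), (Alpha, eng, 13, 40, 20), (Alpha, p1, 11, 13, 16), (Alpha, p1, 11, 40, 20), (Alpha, p1, 3, 13, 16), (Alpha, p1, 3, 40, 20), (Alpha, p3, 39, 13, 16), (Alpha, p3, 39, 40, 20), (Beta, p2, 4, 11, 25), (Beta, p2, 4, 14, 11), (Beta, p2, 4, 15, 29), (Beta, p2, 4, 29, 25), (Beta, p2, 4, 33, 23), (Beta, p2, 4, 4, 31), (Beta, x1, 7, 11, 25), (Beta, x1, 7, 14, 11), (Beta, x1, 7, 15, 29), (Beta, x1, 7, 29, 25), (Beta, x1, 7, 33, 23), (Beta, x1, 7, 4, 31), (Beta, x2, 8, 11, 25), (Beta, x2, 8, 14, 11), (Beta, x2, 8, 15, 29), (Beta, x2, 8, 29, 25), (Beta, x2, 8, 33, 23), (Beta, x2, 8, 4, 31)}
Natural join on sid: {(Alpha, p1, 11, 13, 16, 11, 7), (Alpha, p1, 11, 40, 20, 11, 7), (Beta, p2, 4, 11, 25, 14, 38), (Beta, p2, 4, 11, 25, 23, 10), (Beta, p2, 4, 14, 11, 14, 38), (Beta, p2, 4, 14, 11, 23, 10), (Beta, p2, 4, 15, 29, 14, 38), (Beta, p2, 4, 15, 29, 23, 10), (Beta, p2, 4, 29, 25, 14, 38), (Beta, p2, 4, 29, 25, 23, 10), (Beta, p2, 4, 33, 23, 14, 38), (Beta, p2, 4, 33, 23, 23, 10), (Beta, p2, 4, 4, 31, 14, 38), (Beta, p2, 4, 4, 31, 23, 10), (Beta, x1, 7, 11, 25, 10, 36), (Beta, x1, 7, 11, 25, 9, 34), (Beta, x1, 7, 14, 11, 10, 36), (Beta, x1, 7, 14, 11, 9, 34), (Beta, x1, 7, 15, 29, 10, 36), (Beta, x1, 7, 15, 29, 9, 34), (Beta, x1, 7, 29, 25, 10, 36), (Beta, x1, 7, 29, 25, 9, 34), (Beta, x1, 7, 33, 23, 10, 36), (Beta, x1, 7, 33, 23, 9, 34), (Beta, x1, 7, 4, 31, 10, 36), (Beta, x1, 7, 4, 31, 9, 34)}
Selection pid ≤ 37 ∧ cid ≤ 9: {(Beta, x1, 7, 11, 25, 9, 34), (Beta, x1, 7, 14, 11, 9, 34), (Beta, x1, 7, 15, 29, 9, 34), (Beta, x1, 7, 29, 25, 9, 34), (Beta, x1, 7, 33, 23, 9, 34), (Beta, x1, 7, 4, 31, 9, 34)}
Selection price ≠ 29: {(Beta, x1, 7, 11, 25, 9, 34), (Beta, x1, 7, 14, 11, 9, 34), (Beta, x1, 7, 29, 25, 9, 34), (Beta, x1, 7, 33, 23, 9, 34), (Beta, x1, 7, 4, 31, 9, 34)}
Projecting to pid, sid: {(11, 7), (14, 7), (29, 7), (33, 7), (4, 7)}

{(11, 7), (14, 7), (29, 7), (33, 7), (4, 7)}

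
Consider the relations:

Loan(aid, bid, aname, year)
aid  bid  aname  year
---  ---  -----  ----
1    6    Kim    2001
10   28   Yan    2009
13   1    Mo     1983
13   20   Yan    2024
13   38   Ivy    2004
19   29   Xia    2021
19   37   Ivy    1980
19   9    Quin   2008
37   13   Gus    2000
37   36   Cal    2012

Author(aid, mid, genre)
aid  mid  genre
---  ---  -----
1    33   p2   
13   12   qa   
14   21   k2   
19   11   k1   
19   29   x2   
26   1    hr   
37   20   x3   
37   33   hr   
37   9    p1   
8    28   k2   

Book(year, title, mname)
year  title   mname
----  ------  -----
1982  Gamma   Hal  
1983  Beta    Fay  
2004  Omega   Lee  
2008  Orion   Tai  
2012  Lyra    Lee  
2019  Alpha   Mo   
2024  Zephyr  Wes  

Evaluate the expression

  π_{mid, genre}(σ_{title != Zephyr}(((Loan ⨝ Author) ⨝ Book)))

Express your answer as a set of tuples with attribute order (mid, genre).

{(11, k1), (12, qa), (20, x3), (29, x2), (33, hr), (9, p1)}

Joining Loan and Author on aid yields {(1, 6, Kim, 2001, 33, p2), (13, 1, Mo, 1983, 12, qa), (13, 20, Yan, 2024, 12, qa), (13, 38, Ivy, 2004, 12, qa), (19, 29, Xia, 2021, 11, k1), (19, 29, Xia, 2021, 29, x2), (19, 37, Ivy, 1980, 11, k1), (19, 37, Ivy, 1980, 29, x2), (19, 9, Quin, 2008, 11, k1), (19, 9, Quin, 2008, 29, x2), (37, 13, Gus, 2000, 20, x3), (37, 13, Gus, 2000, 33, hr), (37, 13, Gus, 2000, 9, p1), (37, 36, Cal, 2012, 20, x3), (37, 36, Cal, 2012, 33, hr), (37, 36, Cal, 2012, 9, p1)}.
Joining (Loan ⨝ Author) and Book on year yields {(13, 1, Mo, 1983, 12, qa, Beta, Fay), (13, 20, Yan, 2024, 12, qa, Zephyr, Wes), (13, 38, Ivy, 2004, 12, qa, Omega, Lee), (19, 9, Quin, 2008, 11, k1, Orion, Tai), (19, 9, Quin, 2008, 29, x2, Orion, Tai), (37, 36, Cal, 2012, 20, x3, Lyra, Lee), (37, 36, Cal, 2012, 33, hr, Lyra, Lee), (37, 36, Cal, 2012, 9, p1, Lyra, Lee)}.
Selection title != Zephyr: {(13, 1, Mo, 1983, 12, qa, Beta, Fay), (13, 38, Ivy, 2004, 12, qa, Omega, Lee), (19, 9, Quin, 2008, 11, k1, Orion, Tai), (19, 9, Quin, 2008, 29, x2, Orion, Tai), (37, 36, Cal, 2012, 20, x3, Lyra, Lee), (37, 36, Cal, 2012, 33, hr, Lyra, Lee), (37, 36, Cal, 2012, 9, p1, Lyra, Lee)}
π[mid, genre]: project onto (mid, genre) (1 duplicate(s) eliminated) → {(11, k1), (12, qa), (20, x3), (29, x2), (33, hr), (9, p1)}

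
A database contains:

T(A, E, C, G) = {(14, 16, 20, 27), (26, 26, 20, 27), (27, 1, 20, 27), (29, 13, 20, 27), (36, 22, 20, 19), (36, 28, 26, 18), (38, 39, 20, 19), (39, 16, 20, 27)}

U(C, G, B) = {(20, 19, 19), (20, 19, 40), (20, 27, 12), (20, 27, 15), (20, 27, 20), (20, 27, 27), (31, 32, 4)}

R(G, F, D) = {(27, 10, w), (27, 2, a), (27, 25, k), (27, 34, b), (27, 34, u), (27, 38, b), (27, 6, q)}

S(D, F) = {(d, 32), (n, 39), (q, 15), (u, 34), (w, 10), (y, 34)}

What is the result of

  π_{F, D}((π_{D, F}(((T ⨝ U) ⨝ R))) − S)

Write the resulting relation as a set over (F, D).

{(2, a), (25, k), (34, b), (38, b), (6, q)}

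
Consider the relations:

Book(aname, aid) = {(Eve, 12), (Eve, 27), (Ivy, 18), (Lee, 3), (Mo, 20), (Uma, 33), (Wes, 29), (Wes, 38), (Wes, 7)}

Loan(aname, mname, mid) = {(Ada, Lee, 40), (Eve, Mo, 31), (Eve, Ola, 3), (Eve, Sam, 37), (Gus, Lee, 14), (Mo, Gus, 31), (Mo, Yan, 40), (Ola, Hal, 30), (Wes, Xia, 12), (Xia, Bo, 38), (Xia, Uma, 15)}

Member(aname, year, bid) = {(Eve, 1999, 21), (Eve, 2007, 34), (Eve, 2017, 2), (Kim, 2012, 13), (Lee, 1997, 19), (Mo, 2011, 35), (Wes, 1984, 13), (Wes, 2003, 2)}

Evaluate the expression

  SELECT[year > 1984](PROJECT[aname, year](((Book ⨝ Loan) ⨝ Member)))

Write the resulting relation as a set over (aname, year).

Natural join on aname: {(Eve, 12, Mo, 31), (Eve, 12, Ola, 3), (Eve, 12, Sam, 37), (Eve, 27, Mo, 31), (Eve, 27, Ola, 3), (Eve, 27, Sam, 37), (Mo, 20, Gus, 31), (Mo, 20, Yan, 40), (Wes, 29, Xia, 12), (Wes, 38, Xia, 12), (Wes, 7, Xia, 12)}
Natural join on aname: {(Eve, 12, Mo, 31, 1999, 21), (Eve, 12, Mo, 31, 2007, 34), (Eve, 12, Mo, 31, 2017, 2), (Eve, 12, Ola, 3, 1999, 21), (Eve, 12, Ola, 3, 2007, 34), (Eve, 12, Ola, 3, 2017, 2), (Eve, 12, Sam, 37, 1999, 21), (Eve, 12, Sam, 37, 2007, 34), (Eve, 12, Sam, 37, 2017, 2), (Eve, 27, Mo, 31, 1999, 21), (Eve, 27, Mo, 31, 2007, 34), (Eve, 27, Mo, 31, 2017, 2), (Eve, 27, Ola, 3, 1999, 21), (Eve, 27, Ola, 3, 2007, 34), (Eve, 27, Ola, 3, 2017, 2), (Eve, 27, Sam, 37, 1999, 21), (Eve, 27, Sam, 37, 2007, 34), (Eve, 27, Sam, 37, 2017, 2), (Mo, 20, Gus, 31, 2011, 35), (Mo, 20, Yan, 40, 2011, 35), (Wes, 29, Xia, 12, 1984, 13), (Wes, 29, Xia, 12, 2003, 2), (Wes, 38, Xia, 12, 1984, 13), (Wes, 38, Xia, 12, 2003, 2), (Wes, 7, Xia, 12, 1984, 13), (Wes, 7, Xia, 12, 2003, 2)}
Projecting to aname, year (20 duplicate(s) eliminated): {(Eve, 1999), (Eve, 2007), (Eve, 2017), (Mo, 2011), (Wes, 1984), (Wes, 2003)}
σ[year > 1984]: keep tuples satisfying year > 1984 → {(Eve, 1999), (Eve, 2007), (Eve, 2017), (Mo, 2011), (Wes, 2003)}

{(Eve, 1999), (Eve, 2007), (Eve, 2017), (Mo, 2011), (Wes, 2003)}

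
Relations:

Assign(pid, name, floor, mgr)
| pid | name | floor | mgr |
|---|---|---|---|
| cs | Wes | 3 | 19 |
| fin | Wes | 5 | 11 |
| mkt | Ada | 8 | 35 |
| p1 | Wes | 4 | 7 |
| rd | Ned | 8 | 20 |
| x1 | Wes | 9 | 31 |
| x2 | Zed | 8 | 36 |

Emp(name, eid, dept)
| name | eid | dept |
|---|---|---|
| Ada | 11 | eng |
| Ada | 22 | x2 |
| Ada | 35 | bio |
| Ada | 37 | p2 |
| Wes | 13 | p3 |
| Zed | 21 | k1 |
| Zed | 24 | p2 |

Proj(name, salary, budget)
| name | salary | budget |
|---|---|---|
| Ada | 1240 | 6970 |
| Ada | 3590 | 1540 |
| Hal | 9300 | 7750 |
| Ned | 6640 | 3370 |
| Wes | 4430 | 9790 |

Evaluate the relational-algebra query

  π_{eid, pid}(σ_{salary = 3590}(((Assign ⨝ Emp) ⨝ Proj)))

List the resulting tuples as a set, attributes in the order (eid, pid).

{(11, mkt), (22, mkt), (35, mkt), (37, mkt)}

Joining Assign and Emp on name yields {(cs, Wes, 3, 19, 13, p3), (fin, Wes, 5, 11, 13, p3), (mkt, Ada, 8, 35, 11, eng), (mkt, Ada, 8, 35, 22, x2), (mkt, Ada, 8, 35, 35, bio), (mkt, Ada, 8, 35, 37, p2), (p1, Wes, 4, 7, 13, p3), (x1, Wes, 9, 31, 13, p3), (x2, Zed, 8, 36, 21, k1), (x2, Zed, 8, 36, 24, p2)}.
Joining (Assign ⨝ Emp) and Proj on name yields {(cs, Wes, 3, 19, 13, p3, 4430, 9790), (fin, Wes, 5, 11, 13, p3, 4430, 9790), (mkt, Ada, 8, 35, 11, eng, 1240, 6970), (mkt, Ada, 8, 35, 11, eng, 3590, 1540), (mkt, Ada, 8, 35, 22, x2, 1240, 6970), (mkt, Ada, 8, 35, 22, x2, 3590, 1540), (mkt, Ada, 8, 35, 35, bio, 1240, 6970), (mkt, Ada, 8, 35, 35, bio, 3590, 1540), (mkt, Ada, 8, 35, 37, p2, 1240, 6970), (mkt, Ada, 8, 35, 37, p2, 3590, 1540), (p1, Wes, 4, 7, 13, p3, 4430, 9790), (x1, Wes, 9, 31, 13, p3, 4430, 9790)}.
σ[salary = 3590]: keep tuples satisfying salary = 3590 → {(mkt, Ada, 8, 35, 11, eng, 3590, 1540), (mkt, Ada, 8, 35, 22, x2, 3590, 1540), (mkt, Ada, 8, 35, 35, bio, 3590, 1540), (mkt, Ada, 8, 35, 37, p2, 3590, 1540)}
Keep only column(s) eid, pid: {(11, mkt), (22, mkt), (35, mkt), (37, mkt)}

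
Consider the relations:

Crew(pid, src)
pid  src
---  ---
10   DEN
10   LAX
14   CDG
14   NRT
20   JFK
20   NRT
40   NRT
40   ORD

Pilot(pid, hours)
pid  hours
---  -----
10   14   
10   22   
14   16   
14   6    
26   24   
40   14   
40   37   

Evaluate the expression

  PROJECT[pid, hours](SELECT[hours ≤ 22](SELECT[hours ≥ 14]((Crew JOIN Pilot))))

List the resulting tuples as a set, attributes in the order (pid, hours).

{(10, 14), (10, 22), (14, 16), (40, 14)}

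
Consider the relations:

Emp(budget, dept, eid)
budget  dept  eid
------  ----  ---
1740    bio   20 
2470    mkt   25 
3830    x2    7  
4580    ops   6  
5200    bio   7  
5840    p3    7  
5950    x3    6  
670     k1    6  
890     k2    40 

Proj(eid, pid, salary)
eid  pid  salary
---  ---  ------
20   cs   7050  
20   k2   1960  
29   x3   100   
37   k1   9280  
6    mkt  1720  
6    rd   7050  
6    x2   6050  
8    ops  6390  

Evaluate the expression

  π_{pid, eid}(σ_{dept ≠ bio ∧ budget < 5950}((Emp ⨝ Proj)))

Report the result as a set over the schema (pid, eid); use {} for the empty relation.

{(mkt, 6), (rd, 6), (x2, 6)}

Natural join on eid: {(1740, bio, 20, cs, 7050), (1740, bio, 20, k2, 1960), (4580, ops, 6, mkt, 1720), (4580, ops, 6, rd, 7050), (4580, ops, 6, x2, 6050), (5950, x3, 6, mkt, 1720), (5950, x3, 6, rd, 7050), (5950, x3, 6, x2, 6050), (670, k1, 6, mkt, 1720), (670, k1, 6, rd, 7050), (670, k1, 6, x2, 6050)}
σ[dept ≠ bio ∧ budget < 5950]: keep tuples satisfying dept ≠ bio ∧ budget < 5950 → {(4580, ops, 6, mkt, 1720), (4580, ops, 6, rd, 7050), (4580, ops, 6, x2, 6050), (670, k1, 6, mkt, 1720), (670, k1, 6, rd, 7050), (670, k1, 6, x2, 6050)}
π[pid, eid]: project onto (pid, eid) (3 duplicate(s) eliminated) → {(mkt, 6), (rd, 6), (x2, 6)}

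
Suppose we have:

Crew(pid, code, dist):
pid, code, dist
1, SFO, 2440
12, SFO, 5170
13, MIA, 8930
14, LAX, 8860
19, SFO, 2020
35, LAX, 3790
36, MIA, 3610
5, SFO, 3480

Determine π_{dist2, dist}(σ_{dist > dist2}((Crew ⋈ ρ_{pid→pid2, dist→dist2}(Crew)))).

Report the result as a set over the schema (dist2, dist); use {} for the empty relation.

ρ[pid→pid2, dist→dist2]: schema becomes (pid2, code, dist2); tuples unchanged.
Crew ⋈ ρ_{pid→pid2, dist→dist2}(Crew) (natural join on code): {(1, SFO, 2440, 1, 2440), (1, SFO, 2440, 12, 5170), (1, SFO, 2440, 19, 2020), (1, SFO, 2440, 5, 3480), (12, SFO, 5170, 1, 2440), (12, SFO, 5170, 12, 5170), (12, SFO, 5170, 19, 2020), (12, SFO, 5170, 5, 3480), (13, MIA, 8930, 13, 8930), (13, MIA, 8930, 36, 3610), (14, LAX, 8860, 14, 8860), (14, LAX, 8860, 35, 3790), (19, SFO, 2020, 1, 2440), (19, SFO, 2020, 12, 5170), (19, SFO, 2020, 19, 2020), (19, SFO, 2020, 5, 3480), (35, LAX, 3790, 14, 8860), (35, LAX, 3790, 35, 3790), (36, MIA, 3610, 13, 8930), (36, MIA, 3610, 36, 3610), (5, SFO, 3480, 1, 2440), (5, SFO, 3480, 12, 5170), (5, SFO, 3480, 19, 2020), (5, SFO, 3480, 5, 3480)}
Apply σ_{dist > dist2}; surviving tuples: {(1, SFO, 2440, 19, 2020), (12, SFO, 5170, 1, 2440), (12, SFO, 5170, 19, 2020), (12, SFO, 5170, 5, 3480), (13, MIA, 8930, 36, 3610), (14, LAX, 8860, 35, 3790), (5, SFO, 3480, 1, 2440), (5, SFO, 3480, 19, 2020)}
π_{dist2, dist} gives {(2020, 2440), (2020, 3480), (2020, 5170), (2440, 3480), (2440, 5170), (3480, 5170), (3610, 8930), (3790, 8860)}.

{(2020, 2440), (2020, 3480), (2020, 5170), (2440, 3480), (2440, 5170), (3480, 5170), (3610, 8930), (3790, 8860)}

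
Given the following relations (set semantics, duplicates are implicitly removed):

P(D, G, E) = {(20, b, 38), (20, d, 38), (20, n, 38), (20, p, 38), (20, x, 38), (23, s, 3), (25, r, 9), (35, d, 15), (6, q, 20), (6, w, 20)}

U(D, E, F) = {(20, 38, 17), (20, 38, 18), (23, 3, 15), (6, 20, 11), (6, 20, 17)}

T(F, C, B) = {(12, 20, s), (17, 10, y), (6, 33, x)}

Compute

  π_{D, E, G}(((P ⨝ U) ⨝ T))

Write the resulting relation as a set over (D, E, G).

{(20, 38, b), (20, 38, d), (20, 38, n), (20, 38, p), (20, 38, x), (6, 20, q), (6, 20, w)}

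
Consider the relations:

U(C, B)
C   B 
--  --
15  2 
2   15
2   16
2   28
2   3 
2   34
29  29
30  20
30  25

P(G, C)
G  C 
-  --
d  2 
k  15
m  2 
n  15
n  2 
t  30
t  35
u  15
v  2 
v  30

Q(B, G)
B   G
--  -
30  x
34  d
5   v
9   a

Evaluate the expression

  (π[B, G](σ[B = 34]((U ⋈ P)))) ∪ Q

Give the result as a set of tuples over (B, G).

Natural join on C: {(15, 2, k), (15, 2, n), (15, 2, u), (2, 15, d), (2, 15, m), (2, 15, n), (2, 15, v), (2, 16, d), (2, 16, m), (2, 16, n), (2, 16, v), (2, 28, d), (2, 28, m), (2, 28, n), (2, 28, v), (2, 3, d), (2, 3, m), (2, 3, n), (2, 3, v), (2, 34, d), (2, 34, m), (2, 34, n), (2, 34, v), (30, 20, t), (30, 20, v), (30, 25, t), (30, 25, v)}
Filtering on B = 34 leaves {(2, 34, d), (2, 34, m), (2, 34, n), (2, 34, v)}.
Projecting to B, G: {(34, d), (34, m), (34, n), (34, v)}
Taking the union: {(30, x), (34, d), (34, m), (34, n), (34, v), (5, v), (9, a)}

{(30, x), (34, d), (34, m), (34, n), (34, v), (5, v), (9, a)}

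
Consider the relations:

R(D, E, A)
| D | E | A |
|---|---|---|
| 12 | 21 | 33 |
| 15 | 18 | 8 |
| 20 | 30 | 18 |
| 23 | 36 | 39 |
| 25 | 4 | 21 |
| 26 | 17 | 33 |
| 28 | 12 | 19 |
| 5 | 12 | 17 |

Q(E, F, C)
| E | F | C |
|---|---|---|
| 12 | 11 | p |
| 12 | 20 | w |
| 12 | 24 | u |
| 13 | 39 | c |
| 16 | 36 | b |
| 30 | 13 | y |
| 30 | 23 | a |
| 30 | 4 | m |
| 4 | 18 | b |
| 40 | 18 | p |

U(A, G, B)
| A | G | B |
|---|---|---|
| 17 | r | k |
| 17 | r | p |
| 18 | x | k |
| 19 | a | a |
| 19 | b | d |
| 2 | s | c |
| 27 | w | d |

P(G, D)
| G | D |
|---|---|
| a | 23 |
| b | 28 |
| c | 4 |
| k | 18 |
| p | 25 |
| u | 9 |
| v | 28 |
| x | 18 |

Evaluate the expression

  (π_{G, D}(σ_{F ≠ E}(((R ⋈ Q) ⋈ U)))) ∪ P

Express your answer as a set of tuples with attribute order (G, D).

{(a, 23), (a, 28), (b, 28), (c, 4), (k, 18), (p, 25), (r, 5), (u, 9), (v, 28), (x, 18), (x, 20)}

R ⋈ Q (natural join on E): {(20, 30, 18, 13, y), (20, 30, 18, 23, a), (20, 30, 18, 4, m), (25, 4, 21, 18, b), (28, 12, 19, 11, p), (28, 12, 19, 20, w), (28, 12, 19, 24, u), (5, 12, 17, 11, p), (5, 12, 17, 20, w), (5, 12, 17, 24, u)}
(R ⋈ Q) ⋈ U (natural join on A): {(20, 30, 18, 13, y, x, k), (20, 30, 18, 23, a, x, k), (20, 30, 18, 4, m, x, k), (28, 12, 19, 11, p, a, a), (28, 12, 19, 11, p, b, d), (28, 12, 19, 20, w, a, a), (28, 12, 19, 20, w, b, d), (28, 12, 19, 24, u, a, a), (28, 12, 19, 24, u, b, d), (5, 12, 17, 11, p, r, k), (5, 12, 17, 11, p, r, p), (5, 12, 17, 20, w, r, k), (5, 12, 17, 20, w, r, p), (5, 12, 17, 24, u, r, k), (5, 12, 17, 24, u, r, p)}
Selection F ≠ E: {(20, 30, 18, 13, y, x, k), (20, 30, 18, 23, a, x, k), (20, 30, 18, 4, m, x, k), (28, 12, 19, 11, p, a, a), (28, 12, 19, 11, p, b, d), (28, 12, 19, 20, w, a, a), (28, 12, 19, 20, w, b, d), (28, 12, 19, 24, u, a, a), (28, 12, 19, 24, u, b, d), (5, 12, 17, 11, p, r, k), (5, 12, 17, 11, p, r, p), (5, 12, 17, 20, w, r, k), (5, 12, 17, 20, w, r, p), (5, 12, 17, 24, u, r, k), (5, 12, 17, 24, u, r, p)}
π_{G, D} gives {(a, 28), (b, 28), (r, 5), (x, 20)} (11 duplicate(s) eliminated).
Taking the union: {(a, 23), (a, 28), (b, 28), (c, 4), (k, 18), (p, 25), (r, 5), (u, 9), (v, 28), (x, 18), (x, 20)}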